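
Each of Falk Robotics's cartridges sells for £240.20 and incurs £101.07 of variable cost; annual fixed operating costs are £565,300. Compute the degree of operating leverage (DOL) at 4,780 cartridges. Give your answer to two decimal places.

Contribution at this volume is 4,780 × £139.13 = £665,041.40.
Operating income = contribution − fixed costs = £665,041.40 − £565,300 = £99,741.40.
So DOL = total CM / EBIT = £665,041.40 / £99,741.40 = 6.6677.

6.67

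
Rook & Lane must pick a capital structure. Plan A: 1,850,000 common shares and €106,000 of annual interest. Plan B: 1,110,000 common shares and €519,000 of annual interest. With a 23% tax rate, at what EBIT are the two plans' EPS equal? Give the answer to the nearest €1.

€1,138,500

Set EPS_A = EPS_B: (EBIT − €106,000)(1 − 0.23) ÷ 1,850,000 = (EBIT − €519,000)(1 − 0.23) ÷ 1,110,000.
The (1 − t) factor cancels: (EBIT − 106,000) × 1,110,000 = (EBIT − 519,000) × 1,850,000.
EBIT × (1,850,000 − 1,110,000) = 519,000 × 1,850,000 − 106,000 × 1,110,000 = 842,490,000,000, so EBIT = 842,490,000,000 ÷ 740,000 = 1,138,500.00.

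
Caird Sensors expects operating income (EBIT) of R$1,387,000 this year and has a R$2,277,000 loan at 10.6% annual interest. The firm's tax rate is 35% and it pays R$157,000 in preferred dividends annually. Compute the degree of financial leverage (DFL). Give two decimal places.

Interest = R$241,362.00.
Pre-tax preferred-dividend burden = R$157,000 ÷ (1 − 0.35) = R$241,538.46.
DFL = EBIT ÷ [EBIT − I − D_p/(1−t)] = R$1,387,000 ÷ [R$1,387,000 − R$241,362.00 − R$241,538.46] = R$1,387,000 ÷ R$904,099.54 = 1.5341.

1.53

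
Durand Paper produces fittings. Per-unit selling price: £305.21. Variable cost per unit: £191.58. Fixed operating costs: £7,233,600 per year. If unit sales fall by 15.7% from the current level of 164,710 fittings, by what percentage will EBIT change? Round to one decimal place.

-25.6%

Total contribution margin = 164,710 × £113.63 = £18,715,997.30.
Subtracting fixed costs: EBIT = £18,715,997.30 − £7,233,600 = £11,482,397.30.
DOL = contribution ÷ EBIT = £18,715,997.30 ÷ £11,482,397.30 = 1.6300.
Operating income changes by 1.6300 × -15.7% = -25.6%.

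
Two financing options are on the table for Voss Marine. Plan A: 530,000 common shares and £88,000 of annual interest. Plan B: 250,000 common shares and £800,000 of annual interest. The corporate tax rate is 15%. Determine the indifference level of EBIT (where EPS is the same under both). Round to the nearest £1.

£1,435,714

At indifference, (EBIT − 88,000)(1 − t)/530,000 = (EBIT − 800,000)(1 − t)/250,000.
Cancelling (1 − t) and cross-multiplying: 250,000·(EBIT − 88,000) = 530,000·(EBIT − 800,000).
EBIT × (530,000 − 250,000) = 800,000 × 530,000 − 88,000 × 250,000 = 402,000,000,000, so EBIT = 402,000,000,000 ÷ 280,000 = 1,435,714.29.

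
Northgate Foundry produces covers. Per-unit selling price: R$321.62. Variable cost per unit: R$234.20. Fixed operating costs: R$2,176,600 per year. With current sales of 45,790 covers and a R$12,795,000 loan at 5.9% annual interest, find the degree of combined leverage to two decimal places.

Contribution at this volume is 45,790 × R$87.42 = R$4,002,961.80.
Subtracting fixed costs: EBIT = R$4,002,961.80 − R$2,176,600 = R$1,826,361.80. Interest = R$754,905.00.
DOL = R$4,002,961.80 ÷ R$1,826,361.80 = 2.1918; DFL = R$1,826,361.80 ÷ R$1,071,456.80 = 1.7046.
DCL = DOL × DFL = 2.1918 × 1.7046 = 3.7361.

3.74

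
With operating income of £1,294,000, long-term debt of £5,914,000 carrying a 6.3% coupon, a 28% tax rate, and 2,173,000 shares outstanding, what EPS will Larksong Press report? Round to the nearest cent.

Pre-tax income = £1,294,000 − £372,582.00 = £921,418.00.
Net income = £921,418.00 × (1 − 0.28) = £663,420.96.
Per share: £663,420.96 / 2,173,000 shares = £0.31.

£0.31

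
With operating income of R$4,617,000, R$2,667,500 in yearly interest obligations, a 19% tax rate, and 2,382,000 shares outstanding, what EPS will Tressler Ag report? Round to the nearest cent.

R$0.66

Pre-tax income = R$4,617,000 − R$2,667,500.00 = R$1,949,500.00.
After tax at 19%: net income = R$1,949,500.00 × 0.81 = R$1,579,095.00.
EPS = R$1,579,095.00 ÷ 2,382,000 = R$0.66.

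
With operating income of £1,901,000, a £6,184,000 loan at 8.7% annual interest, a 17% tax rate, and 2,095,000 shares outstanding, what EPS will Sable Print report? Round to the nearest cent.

Interest = £538,008.00, so EBT = £1,901,000 − £538,008.00 = £1,362,992.00.
Net income = £1,362,992.00 × (1 − 0.17) = £1,131,283.36.
Per share: £1,131,283.36 / 2,095,000 shares = £0.54.

£0.54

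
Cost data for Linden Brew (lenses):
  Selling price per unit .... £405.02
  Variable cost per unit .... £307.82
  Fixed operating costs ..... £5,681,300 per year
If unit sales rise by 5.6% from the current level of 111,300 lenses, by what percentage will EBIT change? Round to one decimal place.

Contribution at this volume is 111,300 × £97.20 = £10,818,360.00.
Subtracting fixed costs: EBIT = £10,818,360.00 − £5,681,300 = £5,137,060.00.
So DOL = total CM / EBIT = £10,818,360.00 / £5,137,060.00 = 2.1059.
Operating income changes by 2.1059 × +5.6% = +11.8%.

+11.8%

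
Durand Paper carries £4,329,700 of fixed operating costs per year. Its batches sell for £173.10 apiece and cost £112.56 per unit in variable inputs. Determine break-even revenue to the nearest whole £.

£12,379,767

CM per unit = £173.10 − £112.56 = £60.54; CM ratio = £60.54 / £173.10 = 0.3497.
Break-even revenue = fixed costs × price ÷ CM = £4,329,700 × £173.10 ÷ £60.54 = £12,379,767.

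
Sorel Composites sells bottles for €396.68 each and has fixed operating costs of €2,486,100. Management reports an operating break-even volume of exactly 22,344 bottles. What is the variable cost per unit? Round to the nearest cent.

€285.42

At break-even, FC = Q × (P − VC), so P − VC = €2,486,100 ÷ 22,344 = €111.2648.
Variable cost per unit = €396.68 − €111.2648 = €285.42.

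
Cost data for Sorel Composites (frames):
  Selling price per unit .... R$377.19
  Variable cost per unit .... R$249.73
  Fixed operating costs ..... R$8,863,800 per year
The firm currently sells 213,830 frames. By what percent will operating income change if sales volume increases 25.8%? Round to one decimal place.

+38.2%

At 213,830 units, contribution = 213,830 × R$127.46 = R$27,254,771.80.
Operating income = contribution − fixed costs = R$27,254,771.80 − R$8,863,800 = R$18,390,971.80.
So DOL = total CM / EBIT = R$27,254,771.80 / R$18,390,971.80 = 1.4820.
%ΔEBIT = DOL × %ΔSales = 1.4820 × +25.8% = +38.2%.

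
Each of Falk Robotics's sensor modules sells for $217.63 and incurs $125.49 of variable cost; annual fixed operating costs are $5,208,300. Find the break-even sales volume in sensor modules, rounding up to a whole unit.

56,526 sensor modules

Contribution margin per unit = $217.63 − $125.49 = $92.14.
Break-even volume = fixed costs ÷ CM per unit = $5,208,300 ÷ $92.14 = 56,525.94, so 56,526 sensor modules.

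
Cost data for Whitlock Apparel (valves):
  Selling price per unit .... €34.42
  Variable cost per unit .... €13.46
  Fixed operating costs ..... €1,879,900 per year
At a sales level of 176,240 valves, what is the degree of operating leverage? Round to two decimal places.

Total contribution margin = 176,240 × €20.96 = €3,693,990.40.
EBIT = €3,693,990.40 − €1,879,900 = €1,814,090.40.
Degree of operating leverage = €3,693,990.40 / €1,814,090.40 = 2.0363.

2.04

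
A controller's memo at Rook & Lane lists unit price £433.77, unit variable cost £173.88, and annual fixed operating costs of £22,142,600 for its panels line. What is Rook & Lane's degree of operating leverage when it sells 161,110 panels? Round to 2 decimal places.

Total contribution margin = 161,110 × £259.89 = £41,870,877.90.
Subtracting fixed costs: EBIT = £41,870,877.90 − £22,142,600 = £19,728,277.90.
DOL = contribution ÷ EBIT = £41,870,877.90 ÷ £19,728,277.90 = 2.1224.

2.12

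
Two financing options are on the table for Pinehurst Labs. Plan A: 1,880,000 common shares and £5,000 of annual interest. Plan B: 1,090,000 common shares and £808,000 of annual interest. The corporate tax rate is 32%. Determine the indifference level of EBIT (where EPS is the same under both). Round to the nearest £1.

£1,915,937

Set EPS_A = EPS_B: (EBIT − £5,000)(1 − 0.32) ÷ 1,880,000 = (EBIT − £808,000)(1 − 0.32) ÷ 1,090,000.
The (1 − t) factor cancels: (EBIT − 5,000) × 1,090,000 = (EBIT − 808,000) × 1,880,000.
Solving, EBIT = (808,000·1,880,000 − 5,000·1,090,000) / (1,880,000 − 1,090,000) = 1,513,590,000,000 / 790,000 = 1,915,936.71.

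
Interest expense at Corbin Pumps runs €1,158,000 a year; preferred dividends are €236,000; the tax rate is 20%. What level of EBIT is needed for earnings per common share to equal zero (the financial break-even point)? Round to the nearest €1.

Grossing the preferred dividend up to pre-tax terms: €236,000 / (1 − 0.20) = €295,000.00.
Financial break-even EBIT = interest + D_p ÷ (1 − t) = €1,158,000 + €295,000.00 = €1,453,000.00.

€1,453,000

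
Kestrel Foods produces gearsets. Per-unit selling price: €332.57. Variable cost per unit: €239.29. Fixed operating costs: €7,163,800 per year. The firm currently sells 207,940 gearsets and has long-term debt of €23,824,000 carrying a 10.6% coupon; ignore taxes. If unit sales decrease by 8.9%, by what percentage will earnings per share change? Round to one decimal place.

Contribution at this volume is 207,940 × €93.28 = €19,396,643.20.
Operating income = contribution − fixed costs = €19,396,643.20 − €7,163,800 = €12,232,843.20.
After interest of €2,525,344.00, pre-tax earnings = €9,707,499.20.
DCL = total CM / (EBIT − I) = €19,396,643.20 / €9,707,499.20 = 1.9981.
EPS therefore changes by 1.9981 × (-8.9%) = -17.8%.

-17.8%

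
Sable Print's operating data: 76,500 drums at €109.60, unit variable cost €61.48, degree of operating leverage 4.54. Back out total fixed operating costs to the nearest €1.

Contribution at this volume is 76,500 × €48.12 = €3,681,180.00.
DOL = contribution / EBIT, so EBIT = €3,681,180.00 / 4.54 = €810,832.60.
Fixed costs = CM − EBIT = €3,681,180.00 − €810,832.60 = €2,870,347.

€2,870,347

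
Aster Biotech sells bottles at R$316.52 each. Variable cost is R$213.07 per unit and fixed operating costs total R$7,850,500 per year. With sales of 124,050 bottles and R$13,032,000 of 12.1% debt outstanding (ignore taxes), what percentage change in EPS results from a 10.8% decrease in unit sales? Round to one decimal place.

-40.7%

Contribution at this volume is 124,050 × R$103.45 = R$12,832,972.50.
Subtracting fixed costs: EBIT = R$12,832,972.50 − R$7,850,500 = R$4,982,472.50.
After interest of R$1,576,872.00, pre-tax earnings = R$3,405,600.50.
Degree of combined leverage = contribution ÷ (EBIT − I) = R$12,832,972.50 ÷ R$3,405,600.50 = 3.7682.
%ΔEPS = DCL × %ΔSales = 3.7682 × -10.8% = -40.7%.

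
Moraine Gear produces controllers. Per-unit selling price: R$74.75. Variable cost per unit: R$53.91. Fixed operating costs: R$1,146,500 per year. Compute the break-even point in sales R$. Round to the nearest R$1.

CM per unit = R$74.75 − R$53.91 = R$20.84; CM ratio = R$20.84 / R$74.75 = 0.2788.
Break-even revenue = fixed costs × price ÷ CM = R$1,146,500 × R$74.75 ÷ R$20.84 = R$4,112,326.

R$4,112,326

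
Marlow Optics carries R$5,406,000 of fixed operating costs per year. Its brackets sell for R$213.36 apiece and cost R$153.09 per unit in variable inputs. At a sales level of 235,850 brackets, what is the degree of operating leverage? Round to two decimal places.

1.61

Total contribution margin = 235,850 × R$60.27 = R$14,214,679.50.
EBIT = R$14,214,679.50 − R$5,406,000 = R$8,808,679.50.
Degree of operating leverage = R$14,214,679.50 / R$8,808,679.50 = 1.6137.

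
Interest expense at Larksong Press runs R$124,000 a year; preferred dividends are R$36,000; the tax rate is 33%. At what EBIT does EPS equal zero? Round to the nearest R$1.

Preferred dividends are paid after tax, so their pre-tax equivalent is R$36,000 ÷ (1 − 0.33) = R$53,731.34.
EPS = 0 when EBIT covers interest plus the pre-tax preferred burden: R$124,000 + R$53,731.34 = R$177,731.34.

R$177,731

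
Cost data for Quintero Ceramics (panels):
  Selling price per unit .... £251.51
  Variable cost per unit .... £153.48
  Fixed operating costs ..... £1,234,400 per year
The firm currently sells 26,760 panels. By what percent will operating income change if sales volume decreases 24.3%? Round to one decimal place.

At 26,760 units, contribution = 26,760 × £98.03 = £2,623,282.80.
Subtracting fixed costs: EBIT = £2,623,282.80 − £1,234,400 = £1,388,882.80.
DOL = contribution ÷ EBIT = £2,623,282.80 ÷ £1,388,882.80 = 1.8888.
So EBIT moves 1.8888 × (-24.3%) = -45.9%.

-45.9%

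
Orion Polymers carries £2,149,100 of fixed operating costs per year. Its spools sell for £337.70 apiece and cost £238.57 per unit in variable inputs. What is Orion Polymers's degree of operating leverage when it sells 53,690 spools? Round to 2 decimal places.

Contribution at this volume is 53,690 × £99.13 = £5,322,289.70.
EBIT = £5,322,289.70 − £2,149,100 = £3,173,189.70.
DOL = contribution ÷ EBIT = £5,322,289.70 ÷ £3,173,189.70 = 1.6773.

1.68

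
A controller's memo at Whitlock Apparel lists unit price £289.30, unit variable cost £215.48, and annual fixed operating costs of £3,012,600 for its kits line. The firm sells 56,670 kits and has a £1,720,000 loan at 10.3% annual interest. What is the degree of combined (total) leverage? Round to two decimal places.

4.21

At 56,670 units, contribution = 56,670 × £73.82 = £4,183,379.40.
EBIT = £4,183,379.40 − £3,012,600 = £1,170,779.40. Interest = £177,160.00.
DOL = £4,183,379.40 ÷ £1,170,779.40 = 3.5732; DFL = £1,170,779.40 ÷ £993,619.40 = 1.1783.
DCL = DOL × DFL = 3.5732 × 1.1783 = 4.2103.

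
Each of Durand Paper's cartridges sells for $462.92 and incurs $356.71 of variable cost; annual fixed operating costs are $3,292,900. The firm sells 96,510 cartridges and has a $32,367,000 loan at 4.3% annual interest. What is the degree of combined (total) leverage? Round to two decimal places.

Total contribution margin = 96,510 × $106.21 = $10,250,327.10.
Subtracting fixed costs: EBIT = $10,250,327.10 − $3,292,900 = $6,957,427.10. Interest = $1,391,781.00, so EBIT − I = $5,565,646.10.
DCL = contribution ÷ (EBIT − I) = $10,250,327.10 ÷ $5,565,646.10 = 1.8417.

1.84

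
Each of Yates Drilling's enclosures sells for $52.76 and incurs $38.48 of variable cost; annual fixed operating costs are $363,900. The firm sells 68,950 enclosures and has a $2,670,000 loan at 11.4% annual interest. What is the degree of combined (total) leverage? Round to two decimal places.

At 68,950 units, contribution = 68,950 × $14.28 = $984,606.00.
Operating income = contribution − fixed costs = $984,606.00 − $363,900 = $620,706.00. Interest = $304,380.00.
DOL = $984,606.00 ÷ $620,706.00 = 1.5863; DFL = $620,706.00 ÷ $316,326.00 = 1.9622.
Combined leverage = 1.5863 × 1.9622 = 3.1126.

3.11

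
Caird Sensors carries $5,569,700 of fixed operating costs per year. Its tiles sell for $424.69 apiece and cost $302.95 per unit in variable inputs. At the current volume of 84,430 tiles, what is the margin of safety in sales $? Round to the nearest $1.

Each unit contributes $424.69 − $302.95 = $121.74. Break-even units = $5,569,700 ÷ $121.74 = 45,750.78; break-even revenue = 45,750.78 × $424.69 = $19,429,898.91.
Current sales = 84,430 × $424.69 = $35,856,576.70.
Margin of safety = $35,856,576.70 − $19,429,898.91 = $16,426,678.

$16,426,678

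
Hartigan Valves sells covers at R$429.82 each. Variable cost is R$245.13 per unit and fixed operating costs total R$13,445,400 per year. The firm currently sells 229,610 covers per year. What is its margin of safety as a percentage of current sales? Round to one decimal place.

Contribution margin per unit = R$429.82 − R$245.13 = R$184.69. Break-even units = R$13,445,400 ÷ R$184.69 = 72,799.83; break-even revenue = 72,799.83 × R$429.82 = R$31,290,821.53.
Actual sales revenue = 229,610 × R$429.82 = R$98,690,970.20.
Margin of safety = (R$98,690,970.20 − R$31,290,821.53) ÷ R$98,690,970.20 = 68.3%.

68.3%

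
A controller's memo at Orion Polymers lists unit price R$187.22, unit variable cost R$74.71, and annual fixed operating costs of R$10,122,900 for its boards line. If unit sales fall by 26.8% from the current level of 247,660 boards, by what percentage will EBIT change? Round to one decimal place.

Contribution at this volume is 247,660 × R$112.51 = R$27,864,226.60.
EBIT = R$27,864,226.60 − R$10,122,900 = R$17,741,326.60.
Degree of operating leverage = R$27,864,226.60 / R$17,741,326.60 = 1.5706.
%ΔEBIT = DOL × %ΔSales = 1.5706 × -26.8% = -42.1%.

-42.1%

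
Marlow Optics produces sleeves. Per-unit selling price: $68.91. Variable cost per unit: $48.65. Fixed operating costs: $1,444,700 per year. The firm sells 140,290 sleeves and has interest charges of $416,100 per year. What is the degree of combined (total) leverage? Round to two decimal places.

2.90

At 140,290 units, contribution = 140,290 × $20.26 = $2,842,275.40.
EBIT = $2,842,275.40 − $1,444,700 = $1,397,575.40. Interest = $416,100.00, so EBIT − I = $981,475.40.
DCL = contribution ÷ (EBIT − I) = $2,842,275.40 ÷ $981,475.40 = 2.8959.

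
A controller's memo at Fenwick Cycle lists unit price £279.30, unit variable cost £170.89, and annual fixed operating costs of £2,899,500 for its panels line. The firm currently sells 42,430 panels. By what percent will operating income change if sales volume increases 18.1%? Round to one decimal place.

+49.0%

Total contribution margin = 42,430 × £108.41 = £4,599,836.30.
Subtracting fixed costs: EBIT = £4,599,836.30 − £2,899,500 = £1,700,336.30.
DOL = contribution ÷ EBIT = £4,599,836.30 ÷ £1,700,336.30 = 2.7053.
Operating income changes by 2.7053 × +18.1% = +49.0%.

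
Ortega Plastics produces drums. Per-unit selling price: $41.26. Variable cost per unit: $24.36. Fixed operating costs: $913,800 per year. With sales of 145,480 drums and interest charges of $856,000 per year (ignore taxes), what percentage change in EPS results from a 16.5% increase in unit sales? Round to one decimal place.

+58.9%

At 145,480 units, contribution = 145,480 × $16.90 = $2,458,612.00.
Subtracting fixed costs: EBIT = $2,458,612.00 − $913,800 = $1,544,812.00.
After interest of $856,000.00, pre-tax earnings = $688,812.00.
Degree of combined leverage = contribution ÷ (EBIT − I) = $2,458,612.00 ÷ $688,812.00 = 3.5694.
%ΔEPS = DCL × %ΔSales = 3.5694 × +16.5% = +58.9%.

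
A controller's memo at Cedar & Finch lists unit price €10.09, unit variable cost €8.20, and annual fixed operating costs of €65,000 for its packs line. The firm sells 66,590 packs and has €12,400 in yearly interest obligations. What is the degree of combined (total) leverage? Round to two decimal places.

2.60

At 66,590 units, contribution = 66,590 × €1.89 = €125,855.10.
EBIT = €125,855.10 − €65,000 = €60,855.10. Interest = €12,400.00.
DOL = €125,855.10 ÷ €60,855.10 = 2.0681; DFL = €60,855.10 ÷ €48,455.10 = 1.2559.
DCL = DOL × DFL = 2.0681 × 1.2559 = 2.5973.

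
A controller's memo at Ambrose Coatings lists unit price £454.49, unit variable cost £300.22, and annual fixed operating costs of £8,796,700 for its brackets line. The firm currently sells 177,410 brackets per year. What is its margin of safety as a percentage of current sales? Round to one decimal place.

Unit CM = price − variable cost = £454.49 − £300.22 = £154.27. Break-even units = £8,796,700 ÷ £154.27 = 57,021.46; break-even revenue = 57,021.46 × £454.49 = £25,915,681.49.
Current sales = 177,410 × £454.49 = £80,631,070.90.
Margin of safety = (£80,631,070.90 − £25,915,681.49) ÷ £80,631,070.90 = 67.9%.

67.9%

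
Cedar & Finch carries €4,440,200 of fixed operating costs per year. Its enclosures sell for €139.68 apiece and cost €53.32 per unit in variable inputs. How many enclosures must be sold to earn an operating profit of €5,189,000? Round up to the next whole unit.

Unit CM = price − variable cost = €139.68 − €53.32 = €86.36.
Need Q such that Q × €86.36 − €4,440,200 = €5,189,000, i.e. Q = €9,629,200 / €86.36 = 111,500.69 → 111,501.

111,501 enclosures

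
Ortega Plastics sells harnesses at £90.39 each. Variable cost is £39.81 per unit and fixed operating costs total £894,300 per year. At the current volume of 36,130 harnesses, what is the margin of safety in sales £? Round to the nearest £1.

Unit CM = price − variable cost = £90.39 − £39.81 = £50.58. Break-even units = £894,300 ÷ £50.58 = 17,680.90; break-even revenue = 17,680.90 × £90.39 = £1,598,176.69.
Actual sales revenue = 36,130 × £90.39 = £3,265,790.70.
Margin of safety = £3,265,790.70 − £1,598,176.69 = £1,667,614.

£1,667,614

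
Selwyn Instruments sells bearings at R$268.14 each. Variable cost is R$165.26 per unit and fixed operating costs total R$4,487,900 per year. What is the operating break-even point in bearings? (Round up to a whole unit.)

Contribution margin per unit = R$268.14 − R$165.26 = R$102.88.
Break-even volume = fixed costs ÷ CM per unit = R$4,487,900 ÷ R$102.88 = 43,622.67, so 43,623 bearings.

43,623 bearings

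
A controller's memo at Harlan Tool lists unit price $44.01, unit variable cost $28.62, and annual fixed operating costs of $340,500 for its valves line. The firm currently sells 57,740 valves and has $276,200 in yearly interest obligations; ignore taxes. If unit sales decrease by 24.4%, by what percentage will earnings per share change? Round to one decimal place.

-79.7%

At 57,740 units, contribution = 57,740 × $15.39 = $888,618.60.
Operating income = contribution − fixed costs = $888,618.60 − $340,500 = $548,118.60.
Interest = $276,200.00, so EBIT − I = $271,918.60.
DCL = total CM / (EBIT − I) = $888,618.60 / $271,918.60 = 3.2680.
EPS therefore changes by 3.2680 × (-24.4%) = -79.7%.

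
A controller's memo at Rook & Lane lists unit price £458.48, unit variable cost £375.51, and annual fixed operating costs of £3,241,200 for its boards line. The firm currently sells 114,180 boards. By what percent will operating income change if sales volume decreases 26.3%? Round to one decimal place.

Contribution at this volume is 114,180 × £82.97 = £9,473,514.60.
Operating income = contribution − fixed costs = £9,473,514.60 − £3,241,200 = £6,232,314.60.
Degree of operating leverage = £9,473,514.60 / £6,232,314.60 = 1.5201.
%ΔEBIT = DOL × %ΔSales = 1.5201 × -26.3% = -40.0%.

-40.0%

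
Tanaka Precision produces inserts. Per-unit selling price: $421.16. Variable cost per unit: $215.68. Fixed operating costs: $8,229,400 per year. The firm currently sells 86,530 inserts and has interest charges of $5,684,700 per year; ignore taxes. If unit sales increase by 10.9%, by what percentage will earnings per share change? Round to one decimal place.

+50.1%

Contribution at this volume is 86,530 × $205.48 = $17,780,184.40.
EBIT = $17,780,184.40 − $8,229,400 = $9,550,784.40.
Interest = $5,684,700.00, so EBIT − I = $3,866,084.40.
DCL = total CM / (EBIT − I) = $17,780,184.40 / $3,866,084.40 = 4.5990.
%ΔEPS = DCL × %ΔSales = 4.5990 × +10.9% = +50.1%.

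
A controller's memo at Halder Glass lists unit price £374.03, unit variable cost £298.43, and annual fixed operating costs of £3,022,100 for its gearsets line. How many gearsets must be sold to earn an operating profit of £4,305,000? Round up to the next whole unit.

Each unit contributes £374.03 − £298.43 = £75.60.
Required volume = (fixed costs + target profit) ÷ CM = (£3,022,100 + £4,305,000) ÷ £75.60 = 96,919.31, so 96,920 gearsets.

96,920 gearsets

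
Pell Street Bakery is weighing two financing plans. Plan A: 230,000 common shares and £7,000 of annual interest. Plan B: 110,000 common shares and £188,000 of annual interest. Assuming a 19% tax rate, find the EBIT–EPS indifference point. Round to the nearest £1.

£353,917

At indifference, (EBIT − 7,000)(1 − t)/230,000 = (EBIT − 188,000)(1 − t)/110,000.
Cancelling (1 − t) and cross-multiplying: 110,000·(EBIT − 7,000) = 230,000·(EBIT − 188,000).
EBIT × (230,000 − 110,000) = 188,000 × 230,000 − 7,000 × 110,000 = 42,470,000,000, so EBIT = 42,470,000,000 ÷ 120,000 = 353,916.67.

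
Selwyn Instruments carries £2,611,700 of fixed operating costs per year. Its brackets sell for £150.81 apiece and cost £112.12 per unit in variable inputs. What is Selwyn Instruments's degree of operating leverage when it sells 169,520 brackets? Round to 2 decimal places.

At 169,520 units, contribution = 169,520 × £38.69 = £6,558,728.80.
EBIT = £6,558,728.80 − £2,611,700 = £3,947,028.80.
So DOL = total CM / EBIT = £6,558,728.80 / £3,947,028.80 = 1.6617.

1.66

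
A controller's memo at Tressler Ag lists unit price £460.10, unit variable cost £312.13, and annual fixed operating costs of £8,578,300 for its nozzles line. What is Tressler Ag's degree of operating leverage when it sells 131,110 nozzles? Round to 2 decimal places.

1.79

Contribution at this volume is 131,110 × £147.97 = £19,400,346.70.
EBIT = £19,400,346.70 − £8,578,300 = £10,822,046.70.
Degree of operating leverage = £19,400,346.70 / £10,822,046.70 = 1.7927.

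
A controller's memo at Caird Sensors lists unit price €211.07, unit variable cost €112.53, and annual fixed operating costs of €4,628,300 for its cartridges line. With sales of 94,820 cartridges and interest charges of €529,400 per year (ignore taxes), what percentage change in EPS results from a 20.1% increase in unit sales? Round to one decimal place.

+44.9%

Total contribution margin = 94,820 × €98.54 = €9,343,562.80.
Subtracting fixed costs: EBIT = €9,343,562.80 − €4,628,300 = €4,715,262.80.
Interest = €529,400.00, so EBIT − I = €4,185,862.80.
DCL = total CM / (EBIT − I) = €9,343,562.80 / €4,185,862.80 = 2.2322.
EPS therefore changes by 2.2322 × (+20.1%) = +44.9%.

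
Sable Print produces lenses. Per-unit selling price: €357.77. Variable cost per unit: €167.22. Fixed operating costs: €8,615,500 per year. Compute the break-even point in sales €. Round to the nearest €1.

CM per unit = €357.77 − €167.22 = €190.55; CM ratio = €190.55 / €357.77 = 0.5326.
Break-even revenue = fixed costs × price ÷ CM = €8,615,500 × €357.77 ÷ €190.55 = €16,176,161.

€16,176,161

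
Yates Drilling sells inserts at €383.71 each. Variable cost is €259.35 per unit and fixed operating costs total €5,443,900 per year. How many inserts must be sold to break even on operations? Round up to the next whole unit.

Contribution margin per unit = €383.71 − €259.35 = €124.36.
Units to break even: €5,443,900 ÷ €124.36 = 43,775.33, rounded up to 43,776.

43,776 inserts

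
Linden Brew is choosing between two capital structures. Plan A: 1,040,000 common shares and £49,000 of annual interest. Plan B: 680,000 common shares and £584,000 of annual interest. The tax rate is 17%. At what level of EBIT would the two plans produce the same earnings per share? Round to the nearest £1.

£1,594,556

At indifference, (EBIT − 49,000)(1 − t)/1,040,000 = (EBIT − 584,000)(1 − t)/680,000.
The (1 − t) factor cancels: (EBIT − 49,000) × 680,000 = (EBIT − 584,000) × 1,040,000.
EBIT × (1,040,000 − 680,000) = 584,000 × 1,040,000 − 49,000 × 680,000 = 574,040,000,000, so EBIT = 574,040,000,000 ÷ 360,000 = 1,594,555.56.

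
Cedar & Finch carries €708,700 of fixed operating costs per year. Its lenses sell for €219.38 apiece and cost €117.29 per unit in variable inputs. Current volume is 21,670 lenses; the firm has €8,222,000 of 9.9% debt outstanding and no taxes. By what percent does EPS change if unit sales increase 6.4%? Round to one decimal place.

Total contribution margin = 21,670 × €102.09 = €2,212,290.30.
EBIT = €2,212,290.30 − €708,700 = €1,503,590.30.
After interest of €813,978.00, pre-tax earnings = €689,612.30.
DCL = total CM / (EBIT − I) = €2,212,290.30 / €689,612.30 = 3.2080.
%ΔEPS = DCL × %ΔSales = 3.2080 × +6.4% = +20.5%.

+20.5%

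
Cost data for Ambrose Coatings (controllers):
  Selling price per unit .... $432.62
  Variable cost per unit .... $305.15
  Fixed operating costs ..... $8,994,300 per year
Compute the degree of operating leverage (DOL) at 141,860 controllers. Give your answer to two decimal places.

1.99

Contribution at this volume is 141,860 × $127.47 = $18,082,894.20.
Subtracting fixed costs: EBIT = $18,082,894.20 − $8,994,300 = $9,088,594.20.
DOL = contribution ÷ EBIT = $18,082,894.20 ÷ $9,088,594.20 = 1.9896.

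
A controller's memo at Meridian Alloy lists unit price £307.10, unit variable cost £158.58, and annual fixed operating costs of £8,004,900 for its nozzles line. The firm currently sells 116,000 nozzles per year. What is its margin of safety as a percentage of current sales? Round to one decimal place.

Each unit contributes £307.10 − £158.58 = £148.52. Break-even units = £8,004,900 ÷ £148.52 = 53,897.79; break-even revenue = 53,897.79 × £307.10 = £16,552,011.78.
Actual sales revenue = 116,000 × £307.10 = £35,623,600.00.
Margin of safety = (£35,623,600.00 − £16,552,011.78) ÷ £35,623,600.00 = 53.5%.

53.5%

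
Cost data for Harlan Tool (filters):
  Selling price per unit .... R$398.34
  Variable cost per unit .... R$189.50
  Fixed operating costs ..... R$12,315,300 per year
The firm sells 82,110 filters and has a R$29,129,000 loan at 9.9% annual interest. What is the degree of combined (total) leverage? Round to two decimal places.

Contribution at this volume is 82,110 × R$208.84 = R$17,147,852.40.
Operating income = contribution − fixed costs = R$17,147,852.40 − R$12,315,300 = R$4,832,552.40. Interest = R$2,883,771.00, so EBIT − I = R$1,948,781.40.
DCL = contribution ÷ (EBIT − I) = R$17,147,852.40 ÷ R$1,948,781.40 = 8.7993.

8.80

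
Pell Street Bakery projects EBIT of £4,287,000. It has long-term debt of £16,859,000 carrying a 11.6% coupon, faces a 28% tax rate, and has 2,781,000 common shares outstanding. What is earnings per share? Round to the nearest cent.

Pre-tax income = £4,287,000 − £1,955,644.00 = £2,331,356.00.
Net income = £2,331,356.00 × (1 − 0.28) = £1,678,576.32.
Per share: £1,678,576.32 / 2,781,000 shares = £0.60.

£0.60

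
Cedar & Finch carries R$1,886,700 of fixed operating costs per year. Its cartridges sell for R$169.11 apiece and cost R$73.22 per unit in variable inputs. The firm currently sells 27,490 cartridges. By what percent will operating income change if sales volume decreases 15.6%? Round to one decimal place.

Contribution at this volume is 27,490 × R$95.89 = R$2,636,016.10.
Subtracting fixed costs: EBIT = R$2,636,016.10 − R$1,886,700 = R$749,316.10.
Degree of operating leverage = R$2,636,016.10 / R$749,316.10 = 3.5179.
%ΔEBIT = DOL × %ΔSales = 3.5179 × -15.6% = -54.9%.

-54.9%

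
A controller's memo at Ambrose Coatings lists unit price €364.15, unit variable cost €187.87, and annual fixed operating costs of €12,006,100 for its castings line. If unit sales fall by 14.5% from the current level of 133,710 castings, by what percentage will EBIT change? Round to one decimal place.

-29.6%

At 133,710 units, contribution = 133,710 × €176.28 = €23,570,398.80.
EBIT = €23,570,398.80 − €12,006,100 = €11,564,298.80.
So DOL = total CM / EBIT = €23,570,398.80 / €11,564,298.80 = 2.0382.
%ΔEBIT = DOL × %ΔSales = 2.0382 × -14.5% = -29.6%.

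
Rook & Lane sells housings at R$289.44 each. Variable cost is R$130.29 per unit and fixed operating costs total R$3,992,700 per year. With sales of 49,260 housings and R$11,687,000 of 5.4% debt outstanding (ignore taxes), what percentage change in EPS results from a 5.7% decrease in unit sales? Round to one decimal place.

-13.9%

Total contribution margin = 49,260 × R$159.15 = R$7,839,729.00.
Operating income = contribution − fixed costs = R$7,839,729.00 − R$3,992,700 = R$3,847,029.00.
After interest of R$631,098.00, pre-tax earnings = R$3,215,931.00.
Degree of combined leverage = contribution ÷ (EBIT − I) = R$7,839,729.00 ÷ R$3,215,931.00 = 2.4378.
EPS therefore changes by 2.4378 × (-5.7%) = -13.9%.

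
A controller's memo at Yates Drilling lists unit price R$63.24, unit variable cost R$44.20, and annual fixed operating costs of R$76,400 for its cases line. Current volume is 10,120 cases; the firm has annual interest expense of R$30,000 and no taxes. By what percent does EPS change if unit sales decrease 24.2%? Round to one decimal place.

Total contribution margin = 10,120 × R$19.04 = R$192,684.80.
Operating income = contribution − fixed costs = R$192,684.80 − R$76,400 = R$116,284.80.
Interest = R$30,000.00, so EBIT − I = R$86,284.80.
DCL = total CM / (EBIT − I) = R$192,684.80 / R$86,284.80 = 2.2331.
%ΔEPS = DCL × %ΔSales = 2.2331 × -24.2% = -54.0%.

-54.0%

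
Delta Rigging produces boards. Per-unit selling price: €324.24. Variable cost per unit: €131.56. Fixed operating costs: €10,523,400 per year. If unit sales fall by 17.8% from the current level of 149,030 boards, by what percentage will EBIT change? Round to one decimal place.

At 149,030 units, contribution = 149,030 × €192.68 = €28,715,100.40.
Subtracting fixed costs: EBIT = €28,715,100.40 − €10,523,400 = €18,191,700.40.
So DOL = total CM / EBIT = €28,715,100.40 / €18,191,700.40 = 1.5785.
So EBIT moves 1.5785 × (-17.8%) = -28.1%.

-28.1%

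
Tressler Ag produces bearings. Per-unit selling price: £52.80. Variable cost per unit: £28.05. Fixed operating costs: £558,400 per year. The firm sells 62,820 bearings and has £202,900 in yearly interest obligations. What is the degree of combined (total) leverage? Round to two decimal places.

Contribution at this volume is 62,820 × £24.75 = £1,554,795.00.
EBIT = £1,554,795.00 − £558,400 = £996,395.00. Interest = £202,900.00, so EBIT − I = £793,495.00.
Degree of total leverage = total CM / (EBIT − interest) = £1,554,795.00 / £793,495.00 = 1.9594.

1.96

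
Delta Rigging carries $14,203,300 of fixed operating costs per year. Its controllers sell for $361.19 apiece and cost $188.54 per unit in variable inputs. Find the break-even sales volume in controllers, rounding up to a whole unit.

82,267 controllers

Each unit contributes $361.19 − $188.54 = $172.65.
Break-even volume = fixed costs ÷ CM per unit = $14,203,300 ÷ $172.65 = 82,266.43, so 82,267 controllers.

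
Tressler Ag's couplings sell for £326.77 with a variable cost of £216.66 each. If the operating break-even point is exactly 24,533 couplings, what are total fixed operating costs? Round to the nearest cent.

Contribution margin per unit = £326.77 − £216.66 = £110.11.
Since BE = FC / CM, FC = 24,533 × £110.11 = £2,701,328.63.

£2,701,328.63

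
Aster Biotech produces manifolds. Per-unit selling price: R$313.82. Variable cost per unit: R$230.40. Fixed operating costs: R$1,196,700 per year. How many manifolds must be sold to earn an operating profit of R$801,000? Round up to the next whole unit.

23,948 manifolds

Unit CM = price − variable cost = R$313.82 − R$230.40 = R$83.42.
Need Q such that Q × R$83.42 − R$1,196,700 = R$801,000, i.e. Q = R$1,997,700 / R$83.42 = 23,947.49 → 23,948.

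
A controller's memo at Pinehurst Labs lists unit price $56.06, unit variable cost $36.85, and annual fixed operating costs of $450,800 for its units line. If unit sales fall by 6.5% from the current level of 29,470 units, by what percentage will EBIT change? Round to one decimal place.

-31.9%

Contribution at this volume is 29,470 × $19.21 = $566,118.70.
Operating income = contribution − fixed costs = $566,118.70 − $450,800 = $115,318.70.
DOL = contribution ÷ EBIT = $566,118.70 ÷ $115,318.70 = 4.9092.
So EBIT moves 4.9092 × (-6.5%) = -31.9%.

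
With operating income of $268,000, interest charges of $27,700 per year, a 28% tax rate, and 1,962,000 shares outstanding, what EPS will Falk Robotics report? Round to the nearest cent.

$0.09

Pre-tax income = $268,000 − $27,700.00 = $240,300.00.
Net income = $240,300.00 × (1 − 0.28) = $173,016.00.
EPS = $173,016.00 ÷ 1,962,000 = $0.09.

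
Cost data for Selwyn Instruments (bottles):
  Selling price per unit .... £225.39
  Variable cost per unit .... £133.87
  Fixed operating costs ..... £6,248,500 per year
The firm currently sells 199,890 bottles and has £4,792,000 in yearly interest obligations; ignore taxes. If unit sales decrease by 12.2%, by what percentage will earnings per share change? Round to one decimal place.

Contribution at this volume is 199,890 × £91.52 = £18,293,932.80.
Operating income = contribution − fixed costs = £18,293,932.80 − £6,248,500 = £12,045,432.80.
After interest of £4,792,000.00, pre-tax earnings = £7,253,432.80.
Degree of combined leverage = contribution ÷ (EBIT − I) = £18,293,932.80 ÷ £7,253,432.80 = 2.5221.
EPS therefore changes by 2.5221 × (-12.2%) = -30.8%.

-30.8%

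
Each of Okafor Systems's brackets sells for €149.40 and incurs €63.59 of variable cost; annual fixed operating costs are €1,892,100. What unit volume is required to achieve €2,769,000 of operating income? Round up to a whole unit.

Unit CM = price − variable cost = €149.40 − €63.59 = €85.81.
Need Q such that Q × €85.81 − €1,892,100 = €2,769,000, i.e. Q = €4,661,100 / €85.81 = 54,318.84 → 54,319.

54,319 brackets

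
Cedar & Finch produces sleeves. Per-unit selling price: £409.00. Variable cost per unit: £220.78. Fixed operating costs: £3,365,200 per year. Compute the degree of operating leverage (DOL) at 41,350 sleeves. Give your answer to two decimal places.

1.76

Total contribution margin = 41,350 × £188.22 = £7,782,897.00.
Subtracting fixed costs: EBIT = £7,782,897.00 − £3,365,200 = £4,417,697.00.
So DOL = total CM / EBIT = £7,782,897.00 / £4,417,697.00 = 1.7618.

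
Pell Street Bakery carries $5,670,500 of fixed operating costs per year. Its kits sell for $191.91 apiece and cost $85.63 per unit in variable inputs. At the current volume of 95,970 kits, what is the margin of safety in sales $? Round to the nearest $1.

$8,178,370

Contribution margin per unit = $191.91 − $85.63 = $106.28. Break-even units = $5,670,500 ÷ $106.28 = 53,354.35; break-even revenue = 53,354.35 × $191.91 = $10,239,232.73.
Current sales = 95,970 × $191.91 = $18,417,602.70.
Margin of safety = $18,417,602.70 − $10,239,232.73 = $8,178,370.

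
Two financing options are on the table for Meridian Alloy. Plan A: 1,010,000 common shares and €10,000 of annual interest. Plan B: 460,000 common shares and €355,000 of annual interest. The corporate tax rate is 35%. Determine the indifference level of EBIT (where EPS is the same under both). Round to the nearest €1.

€643,545

Set EPS_A = EPS_B: (EBIT − €10,000)(1 − 0.35) ÷ 1,010,000 = (EBIT − €355,000)(1 − 0.35) ÷ 460,000.
Cancelling (1 − t) and cross-multiplying: 460,000·(EBIT − 10,000) = 1,010,000·(EBIT − 355,000).
Solving, EBIT = (355,000·1,010,000 − 10,000·460,000) / (1,010,000 − 460,000) = 353,950,000,000 / 550,000 = 643,545.45.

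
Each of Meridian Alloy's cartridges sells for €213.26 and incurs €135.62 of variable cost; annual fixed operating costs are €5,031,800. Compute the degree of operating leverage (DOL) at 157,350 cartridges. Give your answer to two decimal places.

1.70

At 157,350 units, contribution = 157,350 × €77.64 = €12,216,654.00.
EBIT = €12,216,654.00 − €5,031,800 = €7,184,854.00.
Degree of operating leverage = €12,216,654.00 / €7,184,854.00 = 1.7003.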